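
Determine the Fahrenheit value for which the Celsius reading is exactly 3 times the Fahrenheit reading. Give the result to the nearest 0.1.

Let F be the Fahrenheit reading. The Celsius reading is C = 5/9·F - 17.7778.
Require C = 3·F: 5/9·F - 17.7778 = 3·F.
(-22/9)·F = 17.7778  ⇒  F = -7.3.

-7.3°F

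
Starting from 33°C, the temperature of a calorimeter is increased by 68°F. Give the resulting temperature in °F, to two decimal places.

The 68°F change is an interval, so only the factor 5/9 applies: +68 × 5/9 = +37.7778°C.
Final Celsius temperature: 33.0000 + 37.7778 = 70.7778°C.
In Fahrenheit: 70.7778 × 1.8 + 32 = 159.40°F.

159.40°F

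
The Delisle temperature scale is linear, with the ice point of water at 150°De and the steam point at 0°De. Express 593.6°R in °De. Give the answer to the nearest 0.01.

First in Celsius: (593.6 - 491.67) × 5/9 = 56.6278°C.
Linearly onto the Delisle scale: 150 + (56.6278 / 100) × (0 - 150) = 65.06°De.

65.06°De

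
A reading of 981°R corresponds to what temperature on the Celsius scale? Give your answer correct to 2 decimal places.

271.85°C

In Celsius: (981 - 491.67) × 5/9 = 271.8500°C.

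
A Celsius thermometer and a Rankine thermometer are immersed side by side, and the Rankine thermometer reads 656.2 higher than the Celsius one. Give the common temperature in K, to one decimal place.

Let x be the Celsius reading; then the Rankine reading is 1.8·x + 491.67.
(1.8·x + 491.67) - x = 656.2  ⇒  (0.8)·x = 164.53  ⇒  x = 205.6625°C.
In kelvin: 205.6625 + 273.15 = 478.8 K.

478.8 K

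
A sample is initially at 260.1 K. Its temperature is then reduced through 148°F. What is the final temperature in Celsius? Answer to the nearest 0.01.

-95.27°C

Initial temperature in Celsius: 260.1 - 273.15 = -13.0500°C.
The 148°F change is an interval, so only the factor 5/9 applies: -148 × 5/9 = -82.2222°C.
Final Celsius temperature: -13.0500 - 82.2222 = -95.2722°C.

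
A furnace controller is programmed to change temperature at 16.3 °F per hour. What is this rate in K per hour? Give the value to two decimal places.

9.06 K/hour

Since only a temperature interval is involved, the additive offset between the scales drops out.
A change of 1°F is a change of 5/9 K, so 16.3 × 5/9 = 9.06.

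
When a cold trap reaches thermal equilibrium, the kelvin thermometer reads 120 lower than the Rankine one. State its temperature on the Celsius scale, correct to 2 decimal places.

Let x be the Rankine reading; then the kelvin reading is 5/9·x.
(5/9·x) - x = -120  ⇒  (-4/9)·x = -120  ⇒  x = 270.0000°R.
In Celsius: (270 - 491.67) × 5/9 = -123.15°C.

-123.15°C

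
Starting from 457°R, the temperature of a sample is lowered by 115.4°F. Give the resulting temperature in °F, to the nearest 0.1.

-118.1°F

Initial temperature in Celsius: (457 - 491.67) × 5/9 = -19.2611°C.
The 115.4°F change is an interval, so only the factor 5/9 applies: -115.4 × 5/9 = -64.1111°C.
Final Celsius temperature: -19.2611 - 64.1111 = -83.3722°C.
In Fahrenheit: -83.3722 × 1.8 + 32 = -118.1°F.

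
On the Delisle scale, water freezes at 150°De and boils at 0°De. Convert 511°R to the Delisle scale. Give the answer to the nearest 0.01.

First in Celsius: (511 - 491.67) × 5/9 = 10.7389°C.
Linearly onto the Delisle scale: 150 + (10.7389 / 100) × (0 - 150) = 133.89°De.

133.89°De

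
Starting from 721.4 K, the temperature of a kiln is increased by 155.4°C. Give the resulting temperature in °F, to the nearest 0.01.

1118.57°F

Initial temperature in Celsius: 721.4 - 273.15 = 448.2500°C.
Final Celsius temperature: 448.2500 + 155.4000 = 603.6500°C.
In Fahrenheit: 603.6500 × 1.8 + 32 = 1118.57°F.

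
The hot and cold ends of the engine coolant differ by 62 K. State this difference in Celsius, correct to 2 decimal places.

62.00°C

Kelvin and Celsius degrees are the same size, so the interval is unchanged: 62.00.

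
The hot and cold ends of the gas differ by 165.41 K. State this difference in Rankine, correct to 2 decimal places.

An interval of 1 K corresponds to 1.8°R.
165.41 × 1.8 = 297.74.

297.74°R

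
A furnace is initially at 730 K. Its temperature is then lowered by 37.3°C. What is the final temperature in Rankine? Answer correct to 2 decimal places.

Initial temperature in Celsius: 730 - 273.15 = 456.8500°C.
Final Celsius temperature: 456.8500 - 37.3000 = 419.5500°C.
In Rankine: 419.5500 × 1.8 + 491.67 = 1246.86°R.

1246.86°R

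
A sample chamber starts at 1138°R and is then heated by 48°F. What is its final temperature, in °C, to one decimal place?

385.7°C

Initial temperature in Celsius: (1138 - 491.67) × 5/9 = 359.0722°C.
The 48°F change is an interval, so only the factor 5/9 applies: +48 × 5/9 = +26.6667°C.
Final Celsius temperature: 359.0722 + 26.6667 = 385.7389°C.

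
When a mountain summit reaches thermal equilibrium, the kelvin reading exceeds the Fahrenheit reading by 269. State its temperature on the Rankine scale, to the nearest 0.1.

Let x be the Fahrenheit reading; then the kelvin reading is 5/9·x + 255.372.
(5/9·x + 255.372) - x = 269  ⇒  (-4/9)·x = 13.6278  ⇒  x = -30.6625°F.
In Celsius: (-30.6625 - 32) × 5/9 = -34.8125°C.
In Rankine: -34.8125 × 1.8 + 491.67 = 429.0°R.

429.0°R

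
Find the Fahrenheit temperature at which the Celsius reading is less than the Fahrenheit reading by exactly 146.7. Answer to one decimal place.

Let F be the Fahrenheit reading. The Celsius reading is C = 5/9·F - 17.7778.
Require C - F = -146.7: (-4/9)·F - 17.7778 = -146.7.
F = (-146.7 + 17.7778) / (-4/9) = 290.1.

290.1°F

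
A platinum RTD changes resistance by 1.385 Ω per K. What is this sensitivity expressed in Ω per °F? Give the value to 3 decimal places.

Since only a temperature interval is involved, the additive offset between the scales drops out.
A change of 1°F is a change of 5/9 K, so per °F the value is 1.385 × 5/9 = 0.769.

0.769 Ω per °F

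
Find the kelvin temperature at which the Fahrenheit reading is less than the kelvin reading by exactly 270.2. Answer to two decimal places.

Let K be the kelvin reading. The Fahrenheit reading is F = 1.8·K - 459.67.
Require F - K = -270.2: (0.8)·K - 459.67 = -270.2.
K = (-270.2 + 459.67) / (0.8) = 236.84.

236.84 K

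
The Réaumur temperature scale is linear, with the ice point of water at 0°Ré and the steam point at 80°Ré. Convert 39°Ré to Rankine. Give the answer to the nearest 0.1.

Linear interpolation between the fixed points: C = (39 - 0) × 100 / (80 - 0) = 48.7500°C.
Then 48.7500 × 1.8 + 491.67 = 579.4°R.

579.4°R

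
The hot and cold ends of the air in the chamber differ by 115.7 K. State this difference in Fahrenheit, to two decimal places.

An interval of 1 K corresponds to 1.8°F.
115.7 × 1.8 = 208.26.

208.26°F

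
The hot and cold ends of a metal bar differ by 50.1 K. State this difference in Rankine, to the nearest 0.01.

90.18°R

Only the scale ratio 1.8 matters for a change in temperature.
50.1 × 1.8 = 90.18.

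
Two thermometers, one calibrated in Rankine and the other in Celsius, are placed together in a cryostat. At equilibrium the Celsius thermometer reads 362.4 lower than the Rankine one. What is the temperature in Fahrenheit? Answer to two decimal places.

Let x be the Rankine reading; then the Celsius reading is 5/9·x - 273.15.
(5/9·x - 273.15) - x = -362.4  ⇒  (-4/9)·x = -89.25  ⇒  x = 200.8125°R.
In Celsius: (200.8125 - 491.67) × 5/9 = -161.5875°C.
In Fahrenheit: -161.5875 × 1.8 + 32 = -258.86°F.

-258.86°F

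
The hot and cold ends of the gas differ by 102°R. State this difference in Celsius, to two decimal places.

Only the scale ratio 5/9 matters for a change in temperature.
102 × 5/9 = 56.67.

56.67°C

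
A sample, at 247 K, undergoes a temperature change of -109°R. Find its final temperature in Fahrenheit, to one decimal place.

-124.1°F

Initial temperature in Celsius: 247 - 273.15 = -26.1500°C.
The 109°R change is an interval, so only the factor 5/9 applies: -109 × 5/9 = -60.5556°C.
Final Celsius temperature: -26.1500 - 60.5556 = -86.7056°C.
In Fahrenheit: -86.7056 × 1.8 + 32 = -124.1°F.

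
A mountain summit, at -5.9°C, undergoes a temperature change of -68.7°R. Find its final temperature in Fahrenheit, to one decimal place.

The 68.7°R change is an interval, so only the factor 5/9 applies: -68.7 × 5/9 = -38.1667°C.
Final Celsius temperature: -5.9000 - 38.1667 = -44.0667°C.
In Fahrenheit: -44.0667 × 1.8 + 32 = -47.3°F.

-47.3°F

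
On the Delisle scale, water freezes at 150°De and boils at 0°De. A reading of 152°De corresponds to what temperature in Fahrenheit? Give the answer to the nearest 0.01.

29.60°F

Linear interpolation between the fixed points: C = (152 - 150) × 100 / (0 - 150) = -1.3333°C.
Then -1.3333 × 1.8 + 32 = 29.60°F.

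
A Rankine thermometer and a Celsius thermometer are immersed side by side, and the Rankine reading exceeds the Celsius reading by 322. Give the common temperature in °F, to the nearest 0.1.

-349.8°F

Let x be the Rankine reading; then the Celsius reading is 5/9·x - 273.15.
(5/9·x - 273.15) - x = -322  ⇒  (-4/9)·x = -48.85  ⇒  x = 109.9125°R.
In Celsius: (109.9125 - 491.67) × 5/9 = -212.0875°C.
In Fahrenheit: -212.0875 × 1.8 + 32 = -349.8°F.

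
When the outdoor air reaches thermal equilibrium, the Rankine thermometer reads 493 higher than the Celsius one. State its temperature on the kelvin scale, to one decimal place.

274.8 K

Let x be the Celsius reading; then the Rankine reading is 1.8·x + 491.67.
(1.8·x + 491.67) - x = 493  ⇒  (0.8)·x = 1.33  ⇒  x = 1.6625°C.
In kelvin: 1.6625 + 273.15 = 274.8 K.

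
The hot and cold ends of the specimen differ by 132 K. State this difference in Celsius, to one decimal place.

132.0°C

Kelvin and Celsius degrees are the same size, so the interval is unchanged: 132.0.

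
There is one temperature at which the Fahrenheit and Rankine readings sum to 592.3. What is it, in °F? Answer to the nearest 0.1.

66.3°F

Let F be the Fahrenheit reading. The Rankine reading is R = 1·F + 459.67.
Require F + R = 592.3: (2)·F + 459.67 = 592.3.
F = (592.3 - 459.67) / (2) = 66.3.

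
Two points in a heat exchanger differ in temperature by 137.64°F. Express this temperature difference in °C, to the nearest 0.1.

Only the scale ratio 5/9 matters for a change in temperature.
137.64 × 5/9 = 76.5.

76.5°C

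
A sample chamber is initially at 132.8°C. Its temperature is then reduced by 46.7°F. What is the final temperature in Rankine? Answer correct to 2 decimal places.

The 46.7°F change is an interval, so only the factor 5/9 applies: -46.7 × 5/9 = -25.9444°C.
Final Celsius temperature: 132.8000 - 25.9444 = 106.8556°C.
In Rankine: 106.8556 × 1.8 + 491.67 = 684.01°R.

684.01°R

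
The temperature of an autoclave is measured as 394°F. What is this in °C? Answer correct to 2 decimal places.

201.11°C

In Celsius: (394 - 32) × 5/9 = 201.1111°C.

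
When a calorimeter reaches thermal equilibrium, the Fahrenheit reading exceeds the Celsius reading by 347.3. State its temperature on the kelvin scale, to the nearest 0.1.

667.3 K

Let x be the Celsius reading; then the Fahrenheit reading is 1.8·x + 32.
(1.8·x + 32) - x = 347.3  ⇒  (0.8)·x = 315.3  ⇒  x = 394.1250°C.
In kelvin: 394.1250 + 273.15 = 667.3 K.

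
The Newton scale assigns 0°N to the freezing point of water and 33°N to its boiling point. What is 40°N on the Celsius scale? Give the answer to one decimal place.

Linear interpolation between the fixed points: C = (40 - 0) × 100 / (33 - 0) = 121.2121°C.

121.2°C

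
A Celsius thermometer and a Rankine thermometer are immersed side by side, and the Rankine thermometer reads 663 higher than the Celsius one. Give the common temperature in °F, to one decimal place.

417.5°F

Let x be the Celsius reading; then the Rankine reading is 1.8·x + 491.67.
(1.8·x + 491.67) - x = 663  ⇒  (0.8)·x = 171.33  ⇒  x = 214.1625°C.
In Fahrenheit: 214.1625 × 1.8 + 32 = 417.5°F.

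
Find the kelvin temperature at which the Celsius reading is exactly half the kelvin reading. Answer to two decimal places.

546.30 K

Let K be the kelvin reading. The Celsius reading is C = 1·K - 273.15.
Require C = 0.5·K: 1·K - 273.15 = 0.5·K.
(0.5)·K = 273.15  ⇒  K = 546.30.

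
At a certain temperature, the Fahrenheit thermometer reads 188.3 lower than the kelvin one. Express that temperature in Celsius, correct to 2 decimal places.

66.06°C

Let x be the kelvin reading; then the Fahrenheit reading is 1.8·x - 459.67.
(1.8·x - 459.67) - x = -188.3  ⇒  (0.8)·x = 271.37  ⇒  x = 339.2125 K.
In Celsius: 339.2125 - 273.15 = 66.06°C.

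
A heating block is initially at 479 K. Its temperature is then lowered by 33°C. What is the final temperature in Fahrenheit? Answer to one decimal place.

343.1°F

Initial temperature in Celsius: 479 - 273.15 = 205.8500°C.
Final Celsius temperature: 205.8500 - 33.0000 = 172.8500°C.
In Fahrenheit: 172.8500 × 1.8 + 32 = 343.1°F.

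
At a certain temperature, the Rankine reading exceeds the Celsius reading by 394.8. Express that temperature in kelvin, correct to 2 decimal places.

Let x be the Rankine reading; then the Celsius reading is 5/9·x - 273.15.
(5/9·x - 273.15) - x = -394.8  ⇒  (-4/9)·x = -121.65  ⇒  x = 273.7125°R.
In Celsius: (273.7125 - 491.67) × 5/9 = -121.0875°C.
In kelvin: -121.0875 + 273.15 = 152.06 K.

152.06 K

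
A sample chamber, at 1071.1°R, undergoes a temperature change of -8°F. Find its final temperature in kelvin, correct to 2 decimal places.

Initial temperature in Celsius: (1071.1 - 491.67) × 5/9 = 321.9056°C.
The 8°F change is an interval, so only the factor 5/9 applies: -8 × 5/9 = -4.4444°C.
Final Celsius temperature: 321.9056 - 4.4444 = 317.4611°C.
In kelvin: 317.4611 + 273.15 = 590.61 K.

590.61 K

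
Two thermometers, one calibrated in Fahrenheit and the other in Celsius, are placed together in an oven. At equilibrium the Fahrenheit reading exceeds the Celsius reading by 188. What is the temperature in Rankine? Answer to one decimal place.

Let x be the Fahrenheit reading; then the Celsius reading is 5/9·x - 17.7778.
(5/9·x - 17.7778) - x = -188  ⇒  (-4/9)·x = -170.222  ⇒  x = 383.0000°F.
In Celsius: (383 - 32) × 5/9 = 195.0000°C.
In Rankine: 195.0000 × 1.8 + 491.67 = 842.7°R.

842.7°R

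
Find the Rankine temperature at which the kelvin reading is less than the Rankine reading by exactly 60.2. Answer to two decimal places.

135.45°R

Let R be the Rankine reading. The kelvin reading is K = 5/9·R.
Require K - R = -60.2: (-4/9)·R = -60.2.
R = (-60.2) / (-4/9) = 135.45.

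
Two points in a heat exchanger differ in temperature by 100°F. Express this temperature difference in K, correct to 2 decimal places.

55.56 K

For a temperature interval the offset drops out; only the factor 5/9 applies.
100 × 5/9 = 55.56.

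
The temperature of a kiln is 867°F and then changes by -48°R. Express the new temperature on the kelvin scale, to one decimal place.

710.4 K

Initial temperature in Celsius: (867 - 32) × 5/9 = 463.8889°C.
The 48°R change is an interval, so only the factor 5/9 applies: -48 × 5/9 = -26.6667°C.
Final Celsius temperature: 463.8889 - 26.6667 = 437.2222°C.
In kelvin: 437.2222 + 273.15 = 710.4 K.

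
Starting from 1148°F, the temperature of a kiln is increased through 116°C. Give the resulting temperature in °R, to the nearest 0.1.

1816.5°R

Initial temperature in Celsius: (1148 - 32) × 5/9 = 620.0000°C.
Final Celsius temperature: 620.0000 + 116.0000 = 736.0000°C.
In Rankine: 736.0000 × 1.8 + 491.67 = 1816.5°R.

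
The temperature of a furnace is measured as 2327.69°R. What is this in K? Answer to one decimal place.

1293.2 K

In Celsius: (2327.69 - 491.67) × 5/9 = 1020.0111°C.
In kelvin: 1020.0111 + 273.15 = 1293.2 K.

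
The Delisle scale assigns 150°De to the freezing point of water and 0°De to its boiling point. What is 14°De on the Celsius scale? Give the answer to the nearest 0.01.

90.67°C

Linear interpolation between the fixed points: C = (14 - 150) × 100 / (0 - 150) = 90.6667°C.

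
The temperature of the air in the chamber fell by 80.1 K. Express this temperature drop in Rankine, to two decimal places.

144.18°R

For a temperature interval the offset drops out; only the factor 1.8 applies.
80.1 × 1.8 = 144.18.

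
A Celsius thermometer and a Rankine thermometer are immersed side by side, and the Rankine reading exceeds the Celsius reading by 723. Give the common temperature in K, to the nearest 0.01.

562.31 K

Let x be the Celsius reading; then the Rankine reading is 1.8·x + 491.67.
(1.8·x + 491.67) - x = 723  ⇒  (0.8)·x = 231.33  ⇒  x = 289.1625°C.
In kelvin: 289.1625 + 273.15 = 562.31 K.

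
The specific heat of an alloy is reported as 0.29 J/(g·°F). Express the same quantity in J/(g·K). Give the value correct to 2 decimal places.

The quantity depends on a temperature interval, so only the ratio of degree sizes applies; the offset between the scales is irrelevant.
A change of 1 K is a change of 1.8°F, so per K the value is 0.29 × 1.8 = 0.52.

0.52 J/(g·K)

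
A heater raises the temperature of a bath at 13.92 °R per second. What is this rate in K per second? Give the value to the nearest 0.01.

Since only a temperature interval is involved, the additive offset between the scales drops out.
A change of 1°R is a change of 5/9 K, so 13.92 × 5/9 = 7.73.

7.73 K/second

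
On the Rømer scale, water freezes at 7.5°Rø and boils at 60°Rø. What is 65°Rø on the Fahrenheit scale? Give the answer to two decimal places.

229.14°F

Linear interpolation between the fixed points: C = (65 - 7.5) × 100 / (60 - 7.5) = 109.5238°C.
Then 109.5238 × 1.8 + 32 = 229.14°F.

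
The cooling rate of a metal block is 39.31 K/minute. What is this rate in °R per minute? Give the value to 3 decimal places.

70.758 °R/minute

The quantity depends on a temperature interval, so only the ratio of degree sizes applies; the offset between the scales is irrelevant.
A change of 1 K is a change of 1.8°R, so 39.31 × 1.8 = 70.758.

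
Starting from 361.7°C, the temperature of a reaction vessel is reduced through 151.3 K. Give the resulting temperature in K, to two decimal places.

The 151.3 K change is an interval; Kelvin and Celsius degrees are the same size, so ΔC = -151.3°C.
Final Celsius temperature: 361.7000 - 151.3000 = 210.4000°C.
In kelvin: 210.4000 + 273.15 = 483.55 K.

483.55 K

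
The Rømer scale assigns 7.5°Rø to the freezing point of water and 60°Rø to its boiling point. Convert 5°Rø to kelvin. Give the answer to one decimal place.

Linear interpolation between the fixed points: C = (5 - 7.5) × 100 / (60 - 7.5) = -4.7619°C.
Then -4.7619 + 273.15 = 268.4 K.

268.4 K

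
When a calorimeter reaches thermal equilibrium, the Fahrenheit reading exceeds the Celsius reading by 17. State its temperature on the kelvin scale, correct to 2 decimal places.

Let x be the Fahrenheit reading; then the Celsius reading is 5/9·x - 17.7778.
(5/9·x - 17.7778) - x = -17  ⇒  (-4/9)·x = 7/9  ⇒  x = -1.7500°F.
In Celsius: (-1.75 - 32) × 5/9 = -18.7500°C.
In kelvin: -18.7500 + 273.15 = 254.40 K.

254.40 K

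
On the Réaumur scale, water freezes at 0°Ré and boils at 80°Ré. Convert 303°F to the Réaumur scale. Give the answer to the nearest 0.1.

First in Celsius: (303 - 32) × 5/9 = 150.5556°C.
Linearly onto the Réaumur scale: 0 + (150.5556 / 100) × (80 - 0) = 120.4°Ré.

120.4°Ré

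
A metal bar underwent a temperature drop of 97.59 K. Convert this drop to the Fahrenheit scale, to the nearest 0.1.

175.7°F

An interval of 1 K corresponds to 1.8°F.
97.59 × 1.8 = 175.7.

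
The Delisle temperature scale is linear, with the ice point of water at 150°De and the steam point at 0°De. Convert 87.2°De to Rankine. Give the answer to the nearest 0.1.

567.0°R

Linear interpolation between the fixed points: C = (87.2 - 150) × 100 / (0 - 150) = 41.8667°C.
Then 41.8667 × 1.8 + 491.67 = 567.0°R.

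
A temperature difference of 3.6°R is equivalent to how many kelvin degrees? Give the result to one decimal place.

2.0 K

Only the scale ratio 5/9 matters for a change in temperature.
3.6 × 5/9 = 2.0.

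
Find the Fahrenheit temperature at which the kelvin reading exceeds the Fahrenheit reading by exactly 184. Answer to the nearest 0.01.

Let F be the Fahrenheit reading. The kelvin reading is K = 5/9·F + 255.372.
Require K - F = 184: (-4/9)·F + 255.372 = 184.
F = (184 - 255.372) / (-4/9) = 160.59.

160.59°F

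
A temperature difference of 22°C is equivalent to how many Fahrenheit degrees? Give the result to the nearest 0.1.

39.6°F

For a temperature interval the offset drops out; only the factor 1.8 applies.
22 × 1.8 = 39.6.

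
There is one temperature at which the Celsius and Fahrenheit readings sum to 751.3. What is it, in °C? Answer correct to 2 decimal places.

256.89°C

Let C be the Celsius reading. The Fahrenheit reading is F = 1.8·C + 32.
Require C + F = 751.3: (2.8)·C + 32 = 751.3.
C = (751.3 - 32) / (2.8) = 256.89.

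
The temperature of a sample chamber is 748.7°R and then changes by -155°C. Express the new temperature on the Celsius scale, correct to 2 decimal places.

Initial temperature in Celsius: (748.7 - 491.67) × 5/9 = 142.7944°C.
Final Celsius temperature: 142.7944 - 155.0000 = -12.2056°C.

-12.21°C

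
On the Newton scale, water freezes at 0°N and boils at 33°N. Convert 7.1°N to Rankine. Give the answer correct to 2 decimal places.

Linear interpolation between the fixed points: C = (7.1 - 0) × 100 / (33 - 0) = 21.5152°C.
Then 21.5152 × 1.8 + 491.67 = 530.40°R.

530.40°R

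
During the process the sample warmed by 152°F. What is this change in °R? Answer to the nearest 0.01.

152.00°R

Fahrenheit and Rankine degrees are the same size, so the interval is unchanged: 152.00.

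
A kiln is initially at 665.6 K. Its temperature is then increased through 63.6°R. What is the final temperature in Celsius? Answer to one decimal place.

Initial temperature in Celsius: 665.6 - 273.15 = 392.4500°C.
The 63.6°R change is an interval, so only the factor 5/9 applies: +63.6 × 5/9 = +35.3333°C.
Final Celsius temperature: 392.4500 + 35.3333 = 427.7833°C.

427.8°C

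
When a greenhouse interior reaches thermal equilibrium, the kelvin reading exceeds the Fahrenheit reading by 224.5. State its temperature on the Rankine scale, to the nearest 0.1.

529.1°R

Let x be the kelvin reading; then the Fahrenheit reading is 1.8·x - 459.67.
(1.8·x - 459.67) - x = -224.5  ⇒  (0.8)·x = 235.17  ⇒  x = 293.9625 K.
In Celsius: 293.9625 - 273.15 = 20.8125°C.
In Rankine: 20.8125 × 1.8 + 491.67 = 529.1°R.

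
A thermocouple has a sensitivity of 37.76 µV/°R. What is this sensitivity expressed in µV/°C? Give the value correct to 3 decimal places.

67.968 µV/°C

The quantity depends on a temperature interval, so only the ratio of degree sizes applies; the offset between the scales is irrelevant.
A change of 1°C is a change of 1.8°R, so per °C the value is 37.76 × 1.8 = 67.968.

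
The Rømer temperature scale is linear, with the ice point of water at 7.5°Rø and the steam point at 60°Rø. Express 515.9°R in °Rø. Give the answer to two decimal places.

14.57°Rø

First in Celsius: (515.9 - 491.67) × 5/9 = 13.4611°C.
Linearly onto the Rømer scale: 7.5 + (13.4611 / 100) × (60 - 7.5) = 14.57°Rø.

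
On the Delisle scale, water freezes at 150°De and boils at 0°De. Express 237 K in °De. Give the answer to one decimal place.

204.2°De

First in Celsius: 237 - 273.15 = -36.1500°C.
Linearly onto the Delisle scale: 150 + (-36.1500 / 100) × (0 - 150) = 204.2°De.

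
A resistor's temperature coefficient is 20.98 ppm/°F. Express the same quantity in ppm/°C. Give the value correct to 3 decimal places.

Since only a temperature interval is involved, the additive offset between the scales drops out.
A change of 1°C is a change of 1.8°F, so per °C the value is 20.98 × 1.8 = 37.764.

37.764 ppm/°C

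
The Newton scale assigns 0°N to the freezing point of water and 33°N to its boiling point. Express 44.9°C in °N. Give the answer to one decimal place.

14.8°N

Linearly onto the Newton scale: 0 + (44.9000 / 100) × (33 - 0) = 14.8°N.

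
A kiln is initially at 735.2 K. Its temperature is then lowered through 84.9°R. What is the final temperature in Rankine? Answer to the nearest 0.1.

Initial temperature in Celsius: 735.2 - 273.15 = 462.0500°C.
The 84.9°R change is an interval, so only the factor 5/9 applies: -84.9 × 5/9 = -47.1667°C.
Final Celsius temperature: 462.0500 - 47.1667 = 414.8833°C.
In Rankine: 414.8833 × 1.8 + 491.67 = 1238.5°R.

1238.5°R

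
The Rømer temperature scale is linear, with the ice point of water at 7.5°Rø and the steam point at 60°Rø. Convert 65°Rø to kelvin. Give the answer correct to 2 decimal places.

382.67 K

Linear interpolation between the fixed points: C = (65 - 7.5) × 100 / (60 - 7.5) = 109.5238°C.
Then 109.5238 + 273.15 = 382.67 K.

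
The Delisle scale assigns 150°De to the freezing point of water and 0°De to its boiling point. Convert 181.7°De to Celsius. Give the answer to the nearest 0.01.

-21.13°C

Linear interpolation between the fixed points: C = (181.7 - 150) × 100 / (0 - 150) = -21.1333°C.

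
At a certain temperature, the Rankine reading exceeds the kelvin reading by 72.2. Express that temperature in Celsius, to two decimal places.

-182.90°C

Let x be the Rankine reading; then the kelvin reading is 5/9·x.
(5/9·x) - x = -72.2  ⇒  (-4/9)·x = -72.2  ⇒  x = 162.4500°R.
In Celsius: (162.45 - 491.67) × 5/9 = -182.90°C.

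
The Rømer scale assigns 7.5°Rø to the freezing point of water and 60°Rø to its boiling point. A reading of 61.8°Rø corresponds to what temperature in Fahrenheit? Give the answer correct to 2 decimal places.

Linear interpolation between the fixed points: C = (61.8 - 7.5) × 100 / (60 - 7.5) = 103.4286°C.
Then 103.4286 × 1.8 + 32 = 218.17°F.

218.17°F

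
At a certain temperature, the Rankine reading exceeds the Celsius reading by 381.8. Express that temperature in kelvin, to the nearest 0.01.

Let x be the Celsius reading; then the Rankine reading is 1.8·x + 491.67.
(1.8·x + 491.67) - x = 381.8  ⇒  (0.8)·x = -109.87  ⇒  x = -137.3375°C.
In kelvin: -137.3375 + 273.15 = 135.81 K.

135.81 K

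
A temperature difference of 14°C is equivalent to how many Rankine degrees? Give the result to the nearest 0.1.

25.2°R

An interval of 1°C corresponds to 1.8°R.
14 × 1.8 = 25.2.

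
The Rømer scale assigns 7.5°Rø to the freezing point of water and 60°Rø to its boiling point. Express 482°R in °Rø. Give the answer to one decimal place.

First in Celsius: (482 - 491.67) × 5/9 = -5.3722°C.
Linearly onto the Rømer scale: 7.5 + (-5.3722 / 100) × (60 - 7.5) = 4.7°Rø.

4.7°Rø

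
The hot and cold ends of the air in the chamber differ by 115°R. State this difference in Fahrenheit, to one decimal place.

Rankine and Fahrenheit degrees are the same size, so the interval is unchanged: 115.0.

115.0°F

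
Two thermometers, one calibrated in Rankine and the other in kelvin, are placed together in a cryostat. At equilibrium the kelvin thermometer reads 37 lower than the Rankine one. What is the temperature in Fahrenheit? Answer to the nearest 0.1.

-376.4°F

Let x be the Rankine reading; then the kelvin reading is 5/9·x.
(5/9·x) - x = -37  ⇒  (-4/9)·x = -37  ⇒  x = 83.2500°R.
In Celsius: (83.25 - 491.67) × 5/9 = -226.9000°C.
In Fahrenheit: -226.9000 × 1.8 + 32 = -376.4°F.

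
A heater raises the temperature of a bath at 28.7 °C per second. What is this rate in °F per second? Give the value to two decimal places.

51.66 °F/second

Since only a temperature interval is involved, the additive offset between the scales drops out.
A change of 1°C is a change of 1.8°F, so 28.7 × 1.8 = 51.66.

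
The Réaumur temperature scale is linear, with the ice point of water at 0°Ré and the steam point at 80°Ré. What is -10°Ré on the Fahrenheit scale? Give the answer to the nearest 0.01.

Linear interpolation between the fixed points: C = (-10 - 0) × 100 / (80 - 0) = -12.5000°C.
Then -12.5000 × 1.8 + 32 = 9.50°F.

9.50°F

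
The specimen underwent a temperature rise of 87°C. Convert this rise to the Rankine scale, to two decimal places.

156.60°R

Only the scale ratio 1.8 matters for a change in temperature.
87 × 1.8 = 156.60.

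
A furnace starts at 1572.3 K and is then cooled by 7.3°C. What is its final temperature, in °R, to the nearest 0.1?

2817.0°R

Initial temperature in Celsius: 1572.3 - 273.15 = 1299.1500°C.
Final Celsius temperature: 1299.1500 - 7.3000 = 1291.8500°C.
In Rankine: 1291.8500 × 1.8 + 491.67 = 2817.0°R.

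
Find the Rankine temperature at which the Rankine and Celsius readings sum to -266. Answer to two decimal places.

4.60°R

Let R be the Rankine reading. The Celsius reading is C = 5/9·R - 273.15.
Require R + C = -266: (14/9)·R - 273.15 = -266.
R = (-266 + 273.15) / (14/9) = 4.60.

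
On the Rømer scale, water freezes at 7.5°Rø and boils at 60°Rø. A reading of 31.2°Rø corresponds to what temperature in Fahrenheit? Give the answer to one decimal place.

Linear interpolation between the fixed points: C = (31.2 - 7.5) × 100 / (60 - 7.5) = 45.1429°C.
Then 45.1429 × 1.8 + 32 = 113.3°F.

113.3°F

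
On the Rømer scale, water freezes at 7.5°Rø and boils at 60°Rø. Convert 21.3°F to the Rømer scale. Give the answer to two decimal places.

4.38°Rø

First in Celsius: (21.3 - 32) × 5/9 = -5.9444°C.
Linearly onto the Rømer scale: 7.5 + (-5.9444 / 100) × (60 - 7.5) = 4.38°Rø.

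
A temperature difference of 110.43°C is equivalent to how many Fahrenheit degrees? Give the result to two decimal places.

198.77°F

An interval of 1°C corresponds to 1.8°F.
110.43 × 1.8 = 198.77.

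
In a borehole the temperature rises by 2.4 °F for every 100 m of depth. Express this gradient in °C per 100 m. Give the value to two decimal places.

Since only a temperature interval is involved, the additive offset between the scales drops out.
A change of 1°F is a change of 5/9°C, so 2.4 × 5/9 = 1.33.

1.33 °C/100 m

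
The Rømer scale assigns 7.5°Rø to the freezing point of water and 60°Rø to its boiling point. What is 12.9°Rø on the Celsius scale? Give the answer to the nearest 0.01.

10.29°C

Linear interpolation between the fixed points: C = (12.9 - 7.5) × 100 / (60 - 7.5) = 10.2857°C.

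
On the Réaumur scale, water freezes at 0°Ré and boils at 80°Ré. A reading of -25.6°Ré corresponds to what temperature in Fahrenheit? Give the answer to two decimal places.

-25.60°F

Linear interpolation between the fixed points: C = (-25.6 - 0) × 100 / (80 - 0) = -32.0000°C.
Then -32.0000 × 1.8 + 32 = -25.60°F.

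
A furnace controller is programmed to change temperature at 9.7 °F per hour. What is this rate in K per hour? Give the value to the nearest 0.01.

The quantity depends on a temperature interval, so only the ratio of degree sizes applies; the offset between the scales is irrelevant.
A change of 1°F is a change of 5/9 K, so 9.7 × 5/9 = 5.39.

5.39 K/hour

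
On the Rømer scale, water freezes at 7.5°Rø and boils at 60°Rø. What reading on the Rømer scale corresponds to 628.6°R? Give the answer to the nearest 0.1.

47.4°Rø

First in Celsius: (628.6 - 491.67) × 5/9 = 76.0722°C.
Linearly onto the Rømer scale: 7.5 + (76.0722 / 100) × (60 - 7.5) = 47.4°Rø.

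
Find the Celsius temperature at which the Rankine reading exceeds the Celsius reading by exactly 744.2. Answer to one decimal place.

315.7°C

Let C be the Celsius reading. The Rankine reading is R = 1.8·C + 491.67.
Require R - C = 744.2: (0.8)·C + 491.67 = 744.2.
C = (744.2 - 491.67) / (0.8) = 315.7.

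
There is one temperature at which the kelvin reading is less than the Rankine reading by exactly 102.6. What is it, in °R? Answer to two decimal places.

230.85°R

Let R be the Rankine reading. The kelvin reading is K = 5/9·R.
Require K - R = -102.6: (-4/9)·R = -102.6.
R = (-102.6) / (-4/9) = 230.85.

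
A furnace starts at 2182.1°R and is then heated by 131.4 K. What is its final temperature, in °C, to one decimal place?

Initial temperature in Celsius: (2182.1 - 491.67) × 5/9 = 939.1278°C.
The 131.4 K change is an interval; Kelvin and Celsius degrees are the same size, so ΔC = +131.4°C.
Final Celsius temperature: 939.1278 + 131.4000 = 1070.5278°C.

1070.5°C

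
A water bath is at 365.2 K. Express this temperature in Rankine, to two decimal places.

657.36°R

In Celsius: 365.2 - 273.15 = 92.0500°C.
In Rankine: 92.0500 × 1.8 + 491.67 = 657.36°R.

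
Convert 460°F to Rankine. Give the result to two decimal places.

In Celsius: (460 - 32) × 5/9 = 237.7778°C.
In Rankine: 237.7778 × 1.8 + 491.67 = 919.67°R.

919.67°R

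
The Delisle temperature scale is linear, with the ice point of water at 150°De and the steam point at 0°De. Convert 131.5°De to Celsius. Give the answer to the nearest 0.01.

12.33°C

Linear interpolation between the fixed points: C = (131.5 - 150) × 100 / (0 - 150) = 12.3333°C.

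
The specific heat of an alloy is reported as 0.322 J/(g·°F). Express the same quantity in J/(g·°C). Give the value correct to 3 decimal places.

0.580 J/(g·°C)

The quantity depends on a temperature interval, so only the ratio of degree sizes applies; the offset between the scales is irrelevant.
A change of 1°C is a change of 1.8°F, so per °C the value is 0.322 × 1.8 = 0.580.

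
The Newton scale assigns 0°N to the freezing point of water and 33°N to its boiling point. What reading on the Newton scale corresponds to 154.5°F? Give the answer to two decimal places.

22.46°N

First in Celsius: (154.5 - 32) × 5/9 = 68.0556°C.
Linearly onto the Newton scale: 0 + (68.0556 / 100) × (33 - 0) = 22.46°N.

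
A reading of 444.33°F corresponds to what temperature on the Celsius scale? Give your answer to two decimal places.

229.07°C

In Celsius: (444.33 - 32) × 5/9 = 229.0722°C.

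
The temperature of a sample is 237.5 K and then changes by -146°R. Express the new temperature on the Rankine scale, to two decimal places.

281.50°R

Initial temperature in Celsius: 237.5 - 273.15 = -35.6500°C.
The 146°R change is an interval, so only the factor 5/9 applies: -146 × 5/9 = -81.1111°C.
Final Celsius temperature: -35.6500 - 81.1111 = -116.7611°C.
In Rankine: -116.7611 × 1.8 + 491.67 = 281.50°R.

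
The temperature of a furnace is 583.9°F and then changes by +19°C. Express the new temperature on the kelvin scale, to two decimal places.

598.76 K

Initial temperature in Celsius: (583.9 - 32) × 5/9 = 306.6111°C.
Final Celsius temperature: 306.6111 + 19.0000 = 325.6111°C.
In kelvin: 325.6111 + 273.15 = 598.76 K.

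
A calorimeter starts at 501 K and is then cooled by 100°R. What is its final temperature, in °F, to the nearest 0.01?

Initial temperature in Celsius: 501 - 273.15 = 227.8500°C.
The 100°R change is an interval, so only the factor 5/9 applies: -100 × 5/9 = -55.5556°C.
Final Celsius temperature: 227.8500 - 55.5556 = 172.2944°C.
In Fahrenheit: 172.2944 × 1.8 + 32 = 342.13°F.

342.13°F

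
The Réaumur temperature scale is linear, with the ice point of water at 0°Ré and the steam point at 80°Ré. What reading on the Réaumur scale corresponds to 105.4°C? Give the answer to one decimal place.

84.3°Ré

Linearly onto the Réaumur scale: 0 + (105.4000 / 100) × (80 - 0) = 84.3°Ré.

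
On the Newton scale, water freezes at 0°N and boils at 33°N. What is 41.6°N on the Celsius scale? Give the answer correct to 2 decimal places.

Linear interpolation between the fixed points: C = (41.6 - 0) × 100 / (33 - 0) = 126.0606°C.

126.06°C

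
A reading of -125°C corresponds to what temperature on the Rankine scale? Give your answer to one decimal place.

266.7°R

In Rankine: -125.0000 × 1.8 + 491.67 = 266.7°R.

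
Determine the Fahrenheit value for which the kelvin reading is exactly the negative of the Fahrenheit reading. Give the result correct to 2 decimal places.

-164.17°F

Let F be the Fahrenheit reading. The kelvin reading is K = 5/9·F + 255.372.
Require K = -1·F: 5/9·F + 255.372 = -1·F.
(14/9)·F = -255.372  ⇒  F = -164.17.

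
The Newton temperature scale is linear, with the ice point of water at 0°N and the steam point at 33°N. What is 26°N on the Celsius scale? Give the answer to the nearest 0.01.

Linear interpolation between the fixed points: C = (26 - 0) × 100 / (33 - 0) = 78.7879°C.

78.79°C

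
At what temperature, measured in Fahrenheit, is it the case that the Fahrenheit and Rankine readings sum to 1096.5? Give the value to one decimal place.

318.4°F

Let F be the Fahrenheit reading. The Rankine reading is R = 1·F + 459.67.
Require F + R = 1096.5: (2)·F + 459.67 = 1096.5.
F = (1096.5 - 459.67) / (2) = 318.4.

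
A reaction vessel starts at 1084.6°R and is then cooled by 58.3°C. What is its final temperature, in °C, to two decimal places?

271.11°C

Initial temperature in Celsius: (1084.6 - 491.67) × 5/9 = 329.4056°C.
Final Celsius temperature: 329.4056 - 58.3000 = 271.1056°C.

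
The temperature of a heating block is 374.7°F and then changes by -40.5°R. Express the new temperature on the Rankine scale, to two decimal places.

793.87°R

Initial temperature in Celsius: (374.7 - 32) × 5/9 = 190.3889°C.
The 40.5°R change is an interval, so only the factor 5/9 applies: -40.5 × 5/9 = -22.5000°C.
Final Celsius temperature: 190.3889 - 22.5000 = 167.8889°C.
In Rankine: 167.8889 × 1.8 + 491.67 = 793.87°R.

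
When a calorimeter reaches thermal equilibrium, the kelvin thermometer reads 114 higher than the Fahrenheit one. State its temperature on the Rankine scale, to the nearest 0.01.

777.76°R

Let x be the Fahrenheit reading; then the kelvin reading is 5/9·x + 255.372.
(5/9·x + 255.372) - x = 114  ⇒  (-4/9)·x = -141.372  ⇒  x = 318.0875°F.
In Celsius: (318.0875 - 32) × 5/9 = 158.9375°C.
In Rankine: 158.9375 × 1.8 + 491.67 = 777.76°R.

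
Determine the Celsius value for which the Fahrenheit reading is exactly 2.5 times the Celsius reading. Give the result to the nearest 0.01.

45.71°C

Let C be the Celsius reading. The Fahrenheit reading is F = 1.8·C + 32.
Require F = 2.5·C: 1.8·C + 32 = 2.5·C.
(-0.7)·C = -32  ⇒  C = 45.71.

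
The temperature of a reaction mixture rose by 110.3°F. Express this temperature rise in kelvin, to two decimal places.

61.28 K

Only the scale ratio 5/9 matters for a change in temperature.
110.3 × 5/9 = 61.28.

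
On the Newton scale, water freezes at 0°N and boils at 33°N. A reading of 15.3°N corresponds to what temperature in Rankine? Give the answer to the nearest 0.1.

Linear interpolation between the fixed points: C = (15.3 - 0) × 100 / (33 - 0) = 46.3636°C.
Then 46.3636 × 1.8 + 491.67 = 575.1°R.

575.1°R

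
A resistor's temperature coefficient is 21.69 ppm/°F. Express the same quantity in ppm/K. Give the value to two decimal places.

Since only a temperature interval is involved, the additive offset between the scales drops out.
A change of 1 K is a change of 1.8°F, so per K the value is 21.69 × 1.8 = 39.04.

39.04 ppm/K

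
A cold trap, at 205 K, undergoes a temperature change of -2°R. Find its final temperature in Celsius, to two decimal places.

Initial temperature in Celsius: 205 - 273.15 = -68.1500°C.
The 2°R change is an interval, so only the factor 5/9 applies: -2 × 5/9 = -1.1111°C.
Final Celsius temperature: -68.1500 - 1.1111 = -69.2611°C.

-69.26°C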